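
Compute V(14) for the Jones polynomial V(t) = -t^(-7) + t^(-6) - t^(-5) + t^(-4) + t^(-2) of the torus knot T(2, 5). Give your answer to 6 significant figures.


Substituting t = 14 into V(t) = -t^(-7) + t^(-6) - t^(-5) + t^(-4) + t^(-2):
  (-)t^(-7) = -9.48645e-09
  (+)t^(-6) = 1.3281e-07
  (-)t^(-5) = -1.85934e-06
  (+)t^(-4) = 2.60308e-05
  (+)t^(-2) = 0.00510204
Sum = (-9.48645e-09) + (1.3281e-07) + (-1.85934e-06) + (2.60308e-05) + (0.00510204)
= 0.005126335616
Rounded to 6 significant figures: 0.00512634

0.00512634


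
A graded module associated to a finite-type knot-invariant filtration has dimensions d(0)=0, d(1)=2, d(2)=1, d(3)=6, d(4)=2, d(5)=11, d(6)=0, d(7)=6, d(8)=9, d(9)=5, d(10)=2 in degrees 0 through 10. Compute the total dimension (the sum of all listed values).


Total dimension = d(0) + d(1) + ... + d(10)
= 0 + 2 + 1 + 6 + 2 + 11 + 0 + 6 + 9 + 5 + 2
= 44

44


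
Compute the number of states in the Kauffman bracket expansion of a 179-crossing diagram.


Each crossing contributes 2 choices (A-smoothing or B-smoothing).
Total states = 2^179 = 766247770432944429179173513575154591809369561091801088

766247770432944429179173513575154591809369561091801088


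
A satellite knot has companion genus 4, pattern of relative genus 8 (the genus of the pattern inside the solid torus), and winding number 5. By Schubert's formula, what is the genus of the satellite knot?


Schubert: g(satellite) = g_rel(pattern) + |winding| * g(companion),
where g_rel(pattern) is the genus of the pattern relative to the solid torus.
= 8 + 5 * 4
= 8 + 20 = 28

28


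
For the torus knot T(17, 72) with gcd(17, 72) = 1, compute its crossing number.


For a torus knot T(p, q) with gcd(p,q)=1,
the crossing number is min(p*(q-1), q*(p-1)).
p*(q-1) = 17*71 = 1207
q*(p-1) = 72*16 = 1152
min(1207, 1152) = 1152

1152


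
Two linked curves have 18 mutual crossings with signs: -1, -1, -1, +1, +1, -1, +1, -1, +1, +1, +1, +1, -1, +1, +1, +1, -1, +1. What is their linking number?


Step 1: Count positive crossings: 11
Step 2: Count negative crossings: 7
Step 3: Sum of signs = 11 - 7 = 4
Step 4: Linking number = sum/2 = 4/2 = 2

2


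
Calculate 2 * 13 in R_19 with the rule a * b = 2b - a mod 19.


2 * 13 = 2*13 - 2 mod 19
= 26 - 2 mod 19
= 24 mod 19 = 5

5


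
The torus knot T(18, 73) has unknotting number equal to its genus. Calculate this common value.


For a torus knot T(p,q), both the unknotting number and genus equal (p-1)(q-1)/2.
= (18-1)(73-1)/2
= 17*72/2
= 1224/2 = 612

612


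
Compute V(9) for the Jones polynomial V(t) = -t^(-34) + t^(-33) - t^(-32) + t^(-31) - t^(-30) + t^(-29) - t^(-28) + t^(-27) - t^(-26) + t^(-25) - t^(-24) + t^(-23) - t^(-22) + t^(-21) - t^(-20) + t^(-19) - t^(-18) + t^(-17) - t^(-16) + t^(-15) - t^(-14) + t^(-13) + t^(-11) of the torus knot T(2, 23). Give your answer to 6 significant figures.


Substituting t = 9 into V(t) = -t^(-34) + t^(-33) - t^(-32) + t^(-31) - t^(-30) + t^(-29) - t^(-28) + t^(-27) - t^(-26) + t^(-25) - t^(-24) + t^(-23) - t^(-22) + t^(-21) - t^(-20) + t^(-19) - t^(-18) + t^(-17) - t^(-16) + t^(-15) - t^(-14) + t^(-13) + t^(-11):
  (-)t^(-34) = -3.59546e-33
  (+)t^(-33) = 3.23592e-32
  (-)t^(-32) = -2.91232e-31
  (+)t^(-31) = 2.62109e-30
  (-)t^(-30) = -2.35898e-29
  (+)t^(-29) = 2.12308e-28
  (-)t^(-28) = -1.91078e-27
  (+)t^(-27) = 1.7197e-26
  (-)t^(-26) = -1.54773e-25
  (+)t^(-25) = 1.39296e-24
  (-)t^(-24) = -1.25366e-23
  (+)t^(-23) = 1.12829e-22
  (-)t^(-22) = -1.01546e-21
  (+)t^(-21) = 9.13918e-21
  (-)t^(-20) = -8.22526e-20
  (+)t^(-19) = 7.40274e-19
  (-)t^(-18) = -6.66246e-18
  (+)t^(-17) = 5.99622e-17
  (-)t^(-16) = -5.3966e-16
  (+)t^(-15) = 4.85694e-15
  (-)t^(-14) = -4.37124e-14
  (+)t^(-13) = 3.93412e-13
  (+)t^(-11) = 3.18664e-11
Sum = (-3.59546e-33) + (3.23592e-32) + (-2.91232e-31) + (2.62109e-30) + (-2.35898e-29) + (2.12308e-28) + (-1.91078e-27) + (1.7197e-26) + (-1.54773e-25) + (1.39296e-24) + (-1.25366e-23) + (1.12829e-22) + (-1.01546e-21) + (9.13918e-21) + (-8.22526e-20) + (7.40274e-19) + (-6.66246e-18) + (5.99622e-17) + (-5.3966e-16) + (4.85694e-15) + (-4.37124e-14) + (3.93412e-13) + (3.18664e-11)
= 3.222042607e-11
Rounded to 6 significant figures: 3.22204e-11

3.22204e-11


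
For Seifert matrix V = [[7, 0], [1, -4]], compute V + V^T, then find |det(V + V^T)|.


Step 1: Form V + V^T where V = [[7, 0], [1, -4]]
  V^T = [[7, 1], [0, -4]]
  V + V^T = [[14, 1], [1, -8]]
Step 2: det(V + V^T) = 14*(-8) - 1*1
  = -112 - 1 = -113
Step 3: Knot determinant = |det(V + V^T)| = |-113| = 113

113


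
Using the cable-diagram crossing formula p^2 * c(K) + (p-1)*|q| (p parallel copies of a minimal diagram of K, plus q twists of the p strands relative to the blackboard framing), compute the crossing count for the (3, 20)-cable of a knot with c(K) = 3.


Step 1: Each of the c(K) crossings of the companion diagram becomes p*p = p^2 crossings among the p parallel strands, and each of the |q| twists s_1 s_2 ... s_(p-1) adds (p-1) crossings.
  Crossings = p^2 * c(K) + (p-1)*|q|
Step 2: = 3^2 * 3 + (3-1)*20
Step 3: = 9*3 + 2*20
Step 4: = 27 + 40 = 67

67


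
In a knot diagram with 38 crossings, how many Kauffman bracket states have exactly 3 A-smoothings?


We choose which 3 of 38 crossings get A-smoothings.
C(38, 3) = 38! / (3! * 35!)
= 8436

8436


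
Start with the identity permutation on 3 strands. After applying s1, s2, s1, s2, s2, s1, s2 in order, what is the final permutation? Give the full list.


Starting with identity [1, 2, 3].
Apply generators in sequence:
  After s1: [2, 1, 3]
  After s2: [2, 3, 1]
  After s1: [3, 2, 1]
  After s2: [3, 1, 2]
  After s2: [3, 2, 1]
  After s1: [2, 3, 1]
  After s2: [2, 1, 3]
Final permutation: [2, 1, 3]

[2, 1, 3]


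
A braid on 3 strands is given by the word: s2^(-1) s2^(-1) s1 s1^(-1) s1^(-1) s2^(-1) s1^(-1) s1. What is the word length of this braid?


The word length counts the number of generators (including inverses).
Listing each generator: s2^(-1), s2^(-1), s1, s1^(-1), s1^(-1), s2^(-1), s1^(-1), s1
There are 8 generators in this braid word.

8


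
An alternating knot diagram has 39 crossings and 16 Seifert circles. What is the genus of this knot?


For alternating knots, g = (c - s + 1)/2.
= (39 - 16 + 1)/2
= 24/2 = 12

12


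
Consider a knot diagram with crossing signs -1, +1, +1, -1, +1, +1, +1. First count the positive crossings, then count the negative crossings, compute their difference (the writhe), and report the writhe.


Step 1: Count positive crossings (+1).
Positive crossings: 5
Step 2: Count negative crossings (-1).
Negative crossings: 2
Step 3: Writhe = (positive) - (negative)
w = 5 - 2 = 3
Step 4: |w| = 3, and w is positive

3


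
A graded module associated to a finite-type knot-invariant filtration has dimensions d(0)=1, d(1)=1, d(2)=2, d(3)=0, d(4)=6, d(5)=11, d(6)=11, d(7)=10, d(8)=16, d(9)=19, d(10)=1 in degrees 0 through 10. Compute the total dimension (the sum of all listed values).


Total dimension = d(0) + d(1) + ... + d(10)
= 1 + 1 + 2 + 0 + 6 + 11 + 11 + 10 + 16 + 19 + 1
= 78

78


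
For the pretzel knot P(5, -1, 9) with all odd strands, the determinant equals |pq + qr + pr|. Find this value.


Step 1: Compute pq + qr + pr.
pq = 5*(-1) = -5
qr = (-1)*9 = -9
pr = 5*9 = 45
pq + qr + pr = -5 + (-9) + 45 = 31
Step 2: Take absolute value.
det(P(5,-1,9)) = |31| = 31

31


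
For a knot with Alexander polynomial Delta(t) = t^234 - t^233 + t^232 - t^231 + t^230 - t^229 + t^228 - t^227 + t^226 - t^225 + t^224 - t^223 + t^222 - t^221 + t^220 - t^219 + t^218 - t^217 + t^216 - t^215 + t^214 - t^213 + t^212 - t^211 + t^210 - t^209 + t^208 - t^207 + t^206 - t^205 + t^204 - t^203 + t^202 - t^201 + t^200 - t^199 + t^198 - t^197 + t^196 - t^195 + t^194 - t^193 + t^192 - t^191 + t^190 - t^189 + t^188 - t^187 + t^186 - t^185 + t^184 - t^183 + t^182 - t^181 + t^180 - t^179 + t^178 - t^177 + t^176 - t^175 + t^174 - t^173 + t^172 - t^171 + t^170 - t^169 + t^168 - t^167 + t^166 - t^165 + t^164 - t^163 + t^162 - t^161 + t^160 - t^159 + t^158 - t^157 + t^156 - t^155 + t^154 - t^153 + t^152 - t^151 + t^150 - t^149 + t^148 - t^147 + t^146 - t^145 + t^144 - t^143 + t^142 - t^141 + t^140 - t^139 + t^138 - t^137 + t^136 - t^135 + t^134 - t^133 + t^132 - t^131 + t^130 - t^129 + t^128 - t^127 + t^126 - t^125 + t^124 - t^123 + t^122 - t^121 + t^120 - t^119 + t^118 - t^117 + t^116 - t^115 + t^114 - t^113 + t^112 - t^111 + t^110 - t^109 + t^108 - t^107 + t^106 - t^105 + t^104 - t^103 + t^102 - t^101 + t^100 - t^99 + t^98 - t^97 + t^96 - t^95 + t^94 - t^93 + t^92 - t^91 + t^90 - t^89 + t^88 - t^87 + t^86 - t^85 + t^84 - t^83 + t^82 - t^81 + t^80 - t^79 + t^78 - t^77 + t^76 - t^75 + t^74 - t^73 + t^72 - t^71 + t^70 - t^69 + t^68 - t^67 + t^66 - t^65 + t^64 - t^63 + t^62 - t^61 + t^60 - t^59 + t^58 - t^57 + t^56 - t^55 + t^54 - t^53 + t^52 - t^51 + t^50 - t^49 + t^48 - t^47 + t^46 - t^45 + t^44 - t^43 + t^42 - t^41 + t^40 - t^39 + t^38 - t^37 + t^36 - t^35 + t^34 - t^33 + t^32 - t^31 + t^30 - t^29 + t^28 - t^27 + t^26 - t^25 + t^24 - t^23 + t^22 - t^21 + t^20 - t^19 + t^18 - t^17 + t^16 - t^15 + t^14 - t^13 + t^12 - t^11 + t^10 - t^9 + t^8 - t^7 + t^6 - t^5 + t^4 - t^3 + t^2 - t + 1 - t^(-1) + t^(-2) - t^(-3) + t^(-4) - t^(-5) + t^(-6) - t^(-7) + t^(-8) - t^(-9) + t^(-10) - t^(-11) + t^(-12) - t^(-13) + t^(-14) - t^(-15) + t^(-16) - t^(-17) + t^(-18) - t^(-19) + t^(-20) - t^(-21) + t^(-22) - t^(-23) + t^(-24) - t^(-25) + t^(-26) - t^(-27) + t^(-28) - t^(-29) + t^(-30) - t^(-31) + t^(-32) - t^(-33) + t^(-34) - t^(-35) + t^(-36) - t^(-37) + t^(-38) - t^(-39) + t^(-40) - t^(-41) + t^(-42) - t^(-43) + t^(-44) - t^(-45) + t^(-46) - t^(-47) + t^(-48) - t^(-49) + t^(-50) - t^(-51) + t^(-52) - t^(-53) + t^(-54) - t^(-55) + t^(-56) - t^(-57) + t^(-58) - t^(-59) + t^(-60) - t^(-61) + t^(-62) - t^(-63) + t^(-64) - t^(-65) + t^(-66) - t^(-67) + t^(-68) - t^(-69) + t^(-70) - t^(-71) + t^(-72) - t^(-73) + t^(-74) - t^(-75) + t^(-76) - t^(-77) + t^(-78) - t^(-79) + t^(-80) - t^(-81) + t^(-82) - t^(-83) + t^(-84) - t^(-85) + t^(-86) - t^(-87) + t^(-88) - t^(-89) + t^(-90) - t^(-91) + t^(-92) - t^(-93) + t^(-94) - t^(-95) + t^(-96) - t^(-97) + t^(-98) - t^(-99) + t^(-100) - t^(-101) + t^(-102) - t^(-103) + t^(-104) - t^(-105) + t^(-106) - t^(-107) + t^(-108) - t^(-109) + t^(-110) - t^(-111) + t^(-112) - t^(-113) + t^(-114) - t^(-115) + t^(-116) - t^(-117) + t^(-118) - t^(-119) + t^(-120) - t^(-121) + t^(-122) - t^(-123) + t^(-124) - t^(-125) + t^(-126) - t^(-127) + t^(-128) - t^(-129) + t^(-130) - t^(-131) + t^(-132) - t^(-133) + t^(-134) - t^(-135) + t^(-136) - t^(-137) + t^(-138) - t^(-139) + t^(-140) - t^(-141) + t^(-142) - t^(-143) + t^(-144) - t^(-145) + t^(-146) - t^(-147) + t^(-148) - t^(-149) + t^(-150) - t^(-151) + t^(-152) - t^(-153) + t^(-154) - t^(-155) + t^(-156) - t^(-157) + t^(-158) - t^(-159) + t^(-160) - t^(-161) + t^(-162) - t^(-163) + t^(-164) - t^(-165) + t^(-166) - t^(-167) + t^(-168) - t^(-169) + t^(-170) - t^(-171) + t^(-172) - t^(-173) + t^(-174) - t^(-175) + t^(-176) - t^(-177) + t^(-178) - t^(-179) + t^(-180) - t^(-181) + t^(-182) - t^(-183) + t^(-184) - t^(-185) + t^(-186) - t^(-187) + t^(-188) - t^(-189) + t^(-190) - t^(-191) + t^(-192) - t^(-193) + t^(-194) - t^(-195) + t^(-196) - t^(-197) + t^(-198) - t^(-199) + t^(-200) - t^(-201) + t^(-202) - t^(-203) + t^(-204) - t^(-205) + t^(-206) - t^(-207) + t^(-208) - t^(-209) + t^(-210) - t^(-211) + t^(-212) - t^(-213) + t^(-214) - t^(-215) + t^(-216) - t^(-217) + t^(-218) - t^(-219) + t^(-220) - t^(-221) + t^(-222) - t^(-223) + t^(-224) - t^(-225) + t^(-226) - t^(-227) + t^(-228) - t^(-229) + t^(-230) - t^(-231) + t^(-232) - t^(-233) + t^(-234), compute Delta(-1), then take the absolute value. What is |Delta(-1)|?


Step 1: The polynomial has 469 terms with alternating signs, exponents from 234 down to -234.
Step 2: Substitute t = -1. The i-th term has coefficient (-1)^i and exponent (m-i),
  so its value is (-1)^i * (-1)^(m-i) = (-1)^m = 1 for every i.
Step 3: All 469 terms equal 1, so Delta(-1) = 469 * (1) = 469
Step 4: |Delta(-1)| = 469

469


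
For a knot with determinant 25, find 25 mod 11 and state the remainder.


Step 1: A knot is p-colorable if and only if p divides its determinant.
Step 2: Compute 25 mod 11.
25 = 2 * 11 + 3
Step 3: 25 mod 11 = 3
Step 4: The knot is 11-colorable: no

3


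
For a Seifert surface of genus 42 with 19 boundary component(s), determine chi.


chi = 2 - 2g - b
= 2 - 2*42 - 19
= 2 - 84 - 19 = -101

-101


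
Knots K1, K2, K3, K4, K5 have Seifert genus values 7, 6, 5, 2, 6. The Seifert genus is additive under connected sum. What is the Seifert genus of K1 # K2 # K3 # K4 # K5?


The Seifert genus is additive under connected sum.
Seifert genus(K1 # K2 # K3 # K4 # K5) = (7) + (6) + (5) + (2) + (6)
= 26

26


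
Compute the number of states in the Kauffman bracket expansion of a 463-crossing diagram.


Each crossing contributes 2 choices (A-smoothing or B-smoothing).
Total states = 2^463 = 23817051317718446589520242536874132581700120107002038199303870846751188192899823151552628349788604516295066307994130118526061826166445047808

23817051317718446589520242536874132581700120107002038199303870846751188192899823151552628349788604516295066307994130118526061826166445047808


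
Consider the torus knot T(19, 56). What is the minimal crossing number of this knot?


For a torus knot T(p, q) with gcd(p,q)=1,
the crossing number is min(p*(q-1), q*(p-1)).
p*(q-1) = 19*55 = 1045
q*(p-1) = 56*18 = 1008
min(1045, 1008) = 1008

1008


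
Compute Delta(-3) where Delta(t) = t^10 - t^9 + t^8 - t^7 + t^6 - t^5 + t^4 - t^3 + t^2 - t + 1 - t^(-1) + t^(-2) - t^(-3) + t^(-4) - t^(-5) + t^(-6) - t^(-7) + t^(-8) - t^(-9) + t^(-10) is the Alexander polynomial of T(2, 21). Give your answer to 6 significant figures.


Substituting t = -3 into Delta(t) = t^10 - t^9 + t^8 - t^7 + t^6 - t^5 + t^4 - t^3 + t^2 - t + 1 - t^(-1) + t^(-2) - t^(-3) + t^(-4) - t^(-5) + t^(-6) - t^(-7) + t^(-8) - t^(-9) + t^(-10):
Term values: (59049) + (19683) + (6561) + (2187) + (729) + (243) + (81) + (27) + (9) + (3) + (1) + (0.333333) + (0.111111) + (0.037037) + (0.0123457) + (0.00411523) + (0.00137174) + (0.000457247) + (0.000152416) + (5.08053e-05) + (1.69351e-05)
Sum = 88573.49999
Rounded to 6 significant figures: 88573.5

88573.5


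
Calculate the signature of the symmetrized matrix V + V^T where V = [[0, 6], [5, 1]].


Step 1: V + V^T = [[0, 11], [11, 2]]
Step 2: trace = 2, det = -121
Step 3: Discriminant = 2^2 - 4*(-121) = 488
Step 4: Eigenvalues: 12.0454, -10.0454
Step 5: Signature = (# positive eigenvalues) - (# negative eigenvalues) = 0

0


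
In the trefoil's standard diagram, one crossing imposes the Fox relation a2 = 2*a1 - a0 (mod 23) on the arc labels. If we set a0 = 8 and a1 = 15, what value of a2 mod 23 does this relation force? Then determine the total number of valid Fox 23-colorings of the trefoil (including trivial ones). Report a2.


Step 1: Apply the given crossing relation 2*a1 - a0 - a2 = 0 (mod 23).
  a2 = 2*a1 - a0 mod 23
  a2 = 2*15 - 8 mod 23
  a2 = 30 - 8 mod 23
  a2 = 22 mod 23 = 22
Step 2: The trefoil has determinant 3.
  Number of Fox p-colorings (p prime) is p^2 if p = 3, else p.
  Since 23 does not divide 3, only trivial (constant) colorings exist.
  (So the trial a0 = 8, a1 = 15 with a0 != a1 does NOT extend to a valid coloring of the whole trefoil: the other two crossing relations require 3*(a1 - a0) = 0 (mod 23), which fails.)
  Total colorings = 23
Step 3: a2 = 22, total Fox 23-colorings = 23

22


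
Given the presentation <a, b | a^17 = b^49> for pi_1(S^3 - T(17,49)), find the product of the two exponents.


The relation is a^17 = b^49.
Product of exponents = 17 * 49
= 833

833


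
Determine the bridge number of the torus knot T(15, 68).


The bridge number of T(p,q) is min(p,q).
min(15, 68) = 15

15


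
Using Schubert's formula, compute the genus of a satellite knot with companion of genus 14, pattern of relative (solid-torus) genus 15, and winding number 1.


Schubert: g(satellite) = g_rel(pattern) + |winding| * g(companion),
where g_rel(pattern) is the genus of the pattern relative to the solid torus.
= 15 + 1 * 14
= 15 + 14 = 29

29


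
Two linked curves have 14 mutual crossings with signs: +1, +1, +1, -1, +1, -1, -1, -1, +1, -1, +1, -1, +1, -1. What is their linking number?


Step 1: Count positive crossings: 7
Step 2: Count negative crossings: 7
Step 3: Sum of signs = 7 - 7 = 0
Step 4: Linking number = sum/2 = 0/2 = 0

0


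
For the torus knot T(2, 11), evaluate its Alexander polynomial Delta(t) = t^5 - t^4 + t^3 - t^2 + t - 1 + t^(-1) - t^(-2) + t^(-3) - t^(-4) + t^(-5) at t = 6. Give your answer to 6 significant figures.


Substituting t = 6 into Delta(t) = t^5 - t^4 + t^3 - t^2 + t - 1 + t^(-1) - t^(-2) + t^(-3) - t^(-4) + t^(-5):
Term values: (7776) + (-1296) + (216) + (-36) + (6) + (-1) + (0.166667) + (-0.0277778) + (0.00462963) + (-0.000771605) + (0.000128601)
Sum = 6665.142876
Rounded to 6 significant figures: 6665.14

6665.14


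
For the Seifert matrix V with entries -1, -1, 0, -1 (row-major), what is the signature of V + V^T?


Step 1: V + V^T = [[-2, -1], [-1, -2]]
Step 2: trace = -4, det = 3
Step 3: Discriminant = (-4)^2 - 4*3 = 4
Step 4: Eigenvalues: -1, -3
Step 5: Signature = (# positive eigenvalues) - (# negative eigenvalues) = -2

-2


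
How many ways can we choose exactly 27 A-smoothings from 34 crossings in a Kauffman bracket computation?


We choose which 27 of 34 crossings get A-smoothings.
C(34, 27) = 34! / (27! * 7!)
= 5379616

5379616


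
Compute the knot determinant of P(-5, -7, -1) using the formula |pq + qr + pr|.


Step 1: Compute pq + qr + pr.
pq = (-5)*(-7) = 35
qr = (-7)*(-1) = 7
pr = (-5)*(-1) = 5
pq + qr + pr = 35 + 7 + 5 = 47
Step 2: Take absolute value.
det(P(-5,-7,-1)) = |47| = 47

47


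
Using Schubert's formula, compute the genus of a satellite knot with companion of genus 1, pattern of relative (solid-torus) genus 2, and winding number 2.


Schubert: g(satellite) = g_rel(pattern) + |winding| * g(companion),
where g_rel(pattern) is the genus of the pattern relative to the solid torus.
= 2 + 2 * 1
= 2 + 2 = 4

4


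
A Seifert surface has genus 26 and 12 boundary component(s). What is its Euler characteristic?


chi = 2 - 2g - b
= 2 - 2*26 - 12
= 2 - 52 - 12 = -62

-62


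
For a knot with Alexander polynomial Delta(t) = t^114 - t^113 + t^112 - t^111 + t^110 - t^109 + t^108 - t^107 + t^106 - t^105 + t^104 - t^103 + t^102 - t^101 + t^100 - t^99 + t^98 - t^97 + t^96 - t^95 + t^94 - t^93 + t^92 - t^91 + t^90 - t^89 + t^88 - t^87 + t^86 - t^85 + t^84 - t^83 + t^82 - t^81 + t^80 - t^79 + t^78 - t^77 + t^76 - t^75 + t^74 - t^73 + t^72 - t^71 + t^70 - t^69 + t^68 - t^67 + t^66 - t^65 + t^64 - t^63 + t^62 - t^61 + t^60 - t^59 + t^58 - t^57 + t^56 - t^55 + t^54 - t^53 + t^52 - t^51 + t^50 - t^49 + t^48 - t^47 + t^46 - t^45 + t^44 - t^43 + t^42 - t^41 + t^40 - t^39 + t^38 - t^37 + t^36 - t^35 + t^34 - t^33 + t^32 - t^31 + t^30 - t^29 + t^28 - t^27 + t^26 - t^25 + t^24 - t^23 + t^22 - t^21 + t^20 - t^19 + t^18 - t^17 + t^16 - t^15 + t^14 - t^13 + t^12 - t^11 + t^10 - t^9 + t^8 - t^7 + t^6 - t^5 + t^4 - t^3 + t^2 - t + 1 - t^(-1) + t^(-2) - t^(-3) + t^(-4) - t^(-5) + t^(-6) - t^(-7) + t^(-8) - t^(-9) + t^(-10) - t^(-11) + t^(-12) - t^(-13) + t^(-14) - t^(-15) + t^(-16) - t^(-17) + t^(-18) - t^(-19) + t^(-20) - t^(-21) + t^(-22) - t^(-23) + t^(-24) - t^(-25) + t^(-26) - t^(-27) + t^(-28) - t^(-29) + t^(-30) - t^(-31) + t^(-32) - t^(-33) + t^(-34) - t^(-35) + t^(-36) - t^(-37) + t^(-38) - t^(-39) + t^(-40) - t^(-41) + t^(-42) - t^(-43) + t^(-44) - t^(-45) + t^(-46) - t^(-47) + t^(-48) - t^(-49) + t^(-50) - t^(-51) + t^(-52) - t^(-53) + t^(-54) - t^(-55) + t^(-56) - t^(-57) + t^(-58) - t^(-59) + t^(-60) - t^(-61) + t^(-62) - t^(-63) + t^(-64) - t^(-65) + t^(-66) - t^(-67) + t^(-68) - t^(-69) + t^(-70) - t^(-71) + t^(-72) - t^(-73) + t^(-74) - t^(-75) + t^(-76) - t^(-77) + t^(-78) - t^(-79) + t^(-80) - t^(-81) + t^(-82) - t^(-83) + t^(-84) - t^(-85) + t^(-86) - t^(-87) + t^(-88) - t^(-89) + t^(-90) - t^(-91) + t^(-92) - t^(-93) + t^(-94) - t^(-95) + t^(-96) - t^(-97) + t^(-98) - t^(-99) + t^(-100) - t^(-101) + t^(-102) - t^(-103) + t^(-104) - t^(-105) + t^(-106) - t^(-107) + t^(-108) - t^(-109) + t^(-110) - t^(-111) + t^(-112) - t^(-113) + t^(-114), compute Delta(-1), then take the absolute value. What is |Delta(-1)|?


Step 1: The polynomial has 229 terms with alternating signs, exponents from 114 down to -114.
Step 2: Substitute t = -1. The i-th term has coefficient (-1)^i and exponent (m-i),
  so its value is (-1)^i * (-1)^(m-i) = (-1)^m = 1 for every i.
Step 3: All 229 terms equal 1, so Delta(-1) = 229 * (1) = 229
Step 4: |Delta(-1)| = 229

229


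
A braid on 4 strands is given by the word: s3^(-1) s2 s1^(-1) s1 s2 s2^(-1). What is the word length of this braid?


The word length counts the number of generators (including inverses).
Listing each generator: s3^(-1), s2, s1^(-1), s1, s2, s2^(-1)
There are 6 generators in this braid word.

6


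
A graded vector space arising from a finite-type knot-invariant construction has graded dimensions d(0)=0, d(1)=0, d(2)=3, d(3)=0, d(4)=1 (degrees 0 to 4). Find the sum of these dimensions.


Total dimension = d(0) + d(1) + ... + d(4)
= 0 + 0 + 3 + 0 + 1
= 4

4


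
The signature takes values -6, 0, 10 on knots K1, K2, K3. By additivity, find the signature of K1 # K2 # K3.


The signature is additive under connected sum.
signature(K1 # K2 # K3) = (-6) + (0) + (10)
= 4

4


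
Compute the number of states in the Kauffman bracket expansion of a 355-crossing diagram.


Each crossing contributes 2 choices (A-smoothing or B-smoothing).
Total states = 2^355 = 73391955711682288371546268649666782105490079653384995959602842860381532034831513858240593699524021969747968

73391955711682288371546268649666782105490079653384995959602842860381532034831513858240593699524021969747968


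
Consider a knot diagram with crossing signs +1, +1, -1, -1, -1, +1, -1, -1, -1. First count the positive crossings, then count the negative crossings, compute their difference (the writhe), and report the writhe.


Step 1: Count positive crossings (+1).
Positive crossings: 3
Step 2: Count negative crossings (-1).
Negative crossings: 6
Step 3: Writhe = (positive) - (negative)
w = 3 - 6 = -3
Step 4: |w| = 3, and w is negative

-3


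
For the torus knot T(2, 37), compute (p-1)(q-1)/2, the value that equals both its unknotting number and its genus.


For a torus knot T(p,q), both the unknotting number and genus equal (p-1)(q-1)/2.
= (2-1)(37-1)/2
= 1*36/2
= 36/2 = 18

18


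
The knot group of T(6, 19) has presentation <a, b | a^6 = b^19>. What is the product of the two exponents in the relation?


The relation is a^6 = b^19.
Product of exponents = 6 * 19
= 114

114


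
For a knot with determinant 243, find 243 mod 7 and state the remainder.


Step 1: A knot is p-colorable if and only if p divides its determinant.
Step 2: Compute 243 mod 7.
243 = 34 * 7 + 5
Step 3: 243 mod 7 = 5
Step 4: The knot is 7-colorable: no

5


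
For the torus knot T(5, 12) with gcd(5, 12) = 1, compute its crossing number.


For a torus knot T(p, q) with gcd(p,q)=1,
the crossing number is min(p*(q-1), q*(p-1)).
p*(q-1) = 5*11 = 55
q*(p-1) = 12*4 = 48
min(55, 48) = 48

48


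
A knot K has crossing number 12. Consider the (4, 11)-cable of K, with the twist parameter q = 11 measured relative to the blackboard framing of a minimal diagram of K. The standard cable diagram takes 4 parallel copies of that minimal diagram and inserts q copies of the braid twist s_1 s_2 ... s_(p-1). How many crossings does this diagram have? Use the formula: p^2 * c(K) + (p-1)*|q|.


Step 1: Each of the c(K) crossings of the companion diagram becomes p*p = p^2 crossings among the p parallel strands, and each of the |q| twists s_1 s_2 ... s_(p-1) adds (p-1) crossings.
  Crossings = p^2 * c(K) + (p-1)*|q|
Step 2: = 4^2 * 12 + (4-1)*11
Step 3: = 16*12 + 3*11
Step 4: = 192 + 33 = 225

225


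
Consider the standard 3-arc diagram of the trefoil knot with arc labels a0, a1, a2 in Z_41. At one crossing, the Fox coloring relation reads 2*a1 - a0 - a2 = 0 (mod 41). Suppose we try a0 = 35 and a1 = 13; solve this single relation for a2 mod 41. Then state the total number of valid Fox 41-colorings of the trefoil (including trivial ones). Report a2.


Step 1: Apply the given crossing relation 2*a1 - a0 - a2 = 0 (mod 41).
  a2 = 2*a1 - a0 mod 41
  a2 = 2*13 - 35 mod 41
  a2 = 26 - 35 mod 41
  a2 = -9 mod 41 = 32
Step 2: The trefoil has determinant 3.
  Number of Fox p-colorings (p prime) is p^2 if p = 3, else p.
  Since 41 does not divide 3, only trivial (constant) colorings exist.
  (So the trial a0 = 35, a1 = 13 with a0 != a1 does NOT extend to a valid coloring of the whole trefoil: the other two crossing relations require 3*(a1 - a0) = 0 (mod 41), which fails.)
  Total colorings = 41
Step 3: a2 = 32, total Fox 41-colorings = 41

32


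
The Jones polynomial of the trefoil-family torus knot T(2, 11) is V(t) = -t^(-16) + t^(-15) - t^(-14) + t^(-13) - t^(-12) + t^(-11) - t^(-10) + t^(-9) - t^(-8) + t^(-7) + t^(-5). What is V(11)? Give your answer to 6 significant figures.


Substituting t = 11 into V(t) = -t^(-16) + t^(-15) - t^(-14) + t^(-13) - t^(-12) + t^(-11) - t^(-10) + t^(-9) - t^(-8) + t^(-7) + t^(-5):
  (-)t^(-16) = -2.17629e-17
  (+)t^(-15) = 2.39392e-16
  (-)t^(-14) = -2.63331e-15
  (+)t^(-13) = 2.89664e-14
  (-)t^(-12) = -3.18631e-13
  (+)t^(-11) = 3.50494e-12
  (-)t^(-10) = -3.85543e-11
  (+)t^(-9) = 4.24098e-10
  (-)t^(-8) = -4.66507e-09
  (+)t^(-7) = 5.13158e-08
  (+)t^(-5) = 6.20921e-06
Sum = (-2.17629e-17) + (2.39392e-16) + (-2.63331e-15) + (2.89664e-14) + (-3.18631e-13) + (3.50494e-12) + (-3.85543e-11) + (4.24098e-10) + (-4.66507e-09) + (5.13158e-08) + (6.20921e-06)
= 6.256252725e-06
Rounded to 6 significant figures: 6.25625e-06

6.25625e-06


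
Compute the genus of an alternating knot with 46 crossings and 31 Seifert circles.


For alternating knots, g = (c - s + 1)/2.
= (46 - 31 + 1)/2
= 16/2 = 8

8


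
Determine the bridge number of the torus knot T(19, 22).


The bridge number of T(p,q) is min(p,q).
min(19, 22) = 19

19


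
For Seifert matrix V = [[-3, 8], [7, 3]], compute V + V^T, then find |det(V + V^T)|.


Step 1: Form V + V^T where V = [[-3, 8], [7, 3]]
  V^T = [[-3, 7], [8, 3]]
  V + V^T = [[-6, 15], [15, 6]]
Step 2: det(V + V^T) = (-6)*6 - 15*15
  = -36 - 225 = -261
Step 3: Knot determinant = |det(V + V^T)| = |-261| = 261

261


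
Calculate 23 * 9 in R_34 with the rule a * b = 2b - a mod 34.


23 * 9 = 2*9 - 23 mod 34
= 18 - 23 mod 34
= -5 mod 34 = 29

29


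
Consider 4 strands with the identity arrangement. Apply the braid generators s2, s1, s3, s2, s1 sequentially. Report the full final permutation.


Starting with identity [1, 2, 3, 4].
Apply generators in sequence:
  After s2: [1, 3, 2, 4]
  After s1: [3, 1, 2, 4]
  After s3: [3, 1, 4, 2]
  After s2: [3, 4, 1, 2]
  After s1: [4, 3, 1, 2]
Final permutation: [4, 3, 1, 2]

[4, 3, 1, 2]


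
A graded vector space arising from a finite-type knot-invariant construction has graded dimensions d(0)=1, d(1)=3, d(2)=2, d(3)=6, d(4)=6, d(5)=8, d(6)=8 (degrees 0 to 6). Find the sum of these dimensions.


Total dimension = d(0) + d(1) + ... + d(6)
= 1 + 3 + 2 + 6 + 6 + 8 + 8
= 34

34


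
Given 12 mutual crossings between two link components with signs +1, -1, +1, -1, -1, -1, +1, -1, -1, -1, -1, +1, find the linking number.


Step 1: Count positive crossings: 4
Step 2: Count negative crossings: 8
Step 3: Sum of signs = 4 - 8 = -4
Step 4: Linking number = sum/2 = -4/2 = -2

-2


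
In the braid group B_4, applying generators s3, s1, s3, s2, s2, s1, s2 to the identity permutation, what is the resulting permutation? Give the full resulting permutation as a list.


Starting with identity [1, 2, 3, 4].
Apply generators in sequence:
  After s3: [1, 2, 4, 3]
  After s1: [2, 1, 4, 3]
  After s3: [2, 1, 3, 4]
  After s2: [2, 3, 1, 4]
  After s2: [2, 1, 3, 4]
  After s1: [1, 2, 3, 4]
  After s2: [1, 3, 2, 4]
Final permutation: [1, 3, 2, 4]

[1, 3, 2, 4]


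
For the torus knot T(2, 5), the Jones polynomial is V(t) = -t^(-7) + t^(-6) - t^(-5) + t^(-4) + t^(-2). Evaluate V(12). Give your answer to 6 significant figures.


Substituting t = 12 into V(t) = -t^(-7) + t^(-6) - t^(-5) + t^(-4) + t^(-2):
  (-)t^(-7) = -2.79082e-08
  (+)t^(-6) = 3.34898e-07
  (-)t^(-5) = -4.01878e-06
  (+)t^(-4) = 4.82253e-05
  (+)t^(-2) = 0.00694444
Sum = (-2.79082e-08) + (3.34898e-07) + (-4.01878e-06) + (4.82253e-05) + (0.00694444)
= 0.006988957967
Rounded to 6 significant figures: 0.00698896

0.00698896


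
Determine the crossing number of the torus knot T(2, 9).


For a torus knot T(p, q) with gcd(p,q)=1,
the crossing number is min(p*(q-1), q*(p-1)).
p*(q-1) = 2*8 = 16
q*(p-1) = 9*1 = 9
min(16, 9) = 9

9


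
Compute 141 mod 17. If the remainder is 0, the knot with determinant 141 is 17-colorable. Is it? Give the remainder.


Step 1: A knot is p-colorable if and only if p divides its determinant.
Step 2: Compute 141 mod 17.
141 = 8 * 17 + 5
Step 3: 141 mod 17 = 5
Step 4: The knot is 17-colorable: no

5


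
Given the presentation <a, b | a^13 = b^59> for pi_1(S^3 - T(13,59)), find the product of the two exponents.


The relation is a^13 = b^59.
Product of exponents = 13 * 59
= 767

767


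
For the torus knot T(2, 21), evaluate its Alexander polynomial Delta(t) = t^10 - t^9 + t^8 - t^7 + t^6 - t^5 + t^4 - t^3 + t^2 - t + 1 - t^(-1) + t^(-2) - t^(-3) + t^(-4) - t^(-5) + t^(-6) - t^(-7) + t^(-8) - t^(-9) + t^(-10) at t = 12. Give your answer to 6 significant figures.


Substituting t = 12 into Delta(t) = t^10 - t^9 + t^8 - t^7 + t^6 - t^5 + t^4 - t^3 + t^2 - t + 1 - t^(-1) + t^(-2) - t^(-3) + t^(-4) - t^(-5) + t^(-6) - t^(-7) + t^(-8) - t^(-9) + t^(-10):
Term values: (61917364224) + (-5159780352) + (429981696) + (-35831808) + (2985984) + (-248832) + (20736) + (-1728) + (144) + (-12) + (1) + (-0.0833333) + (0.00694444) + (-0.000578704) + (4.82253e-05) + (-4.01878e-06) + (3.34898e-07) + (-2.79082e-08) + (2.32568e-09) + (-1.93807e-10) + (1.61506e-11)
Sum = 5.715449005e+10
Rounded to 6 significant figures: 5.71545e+10

5.71545e+10


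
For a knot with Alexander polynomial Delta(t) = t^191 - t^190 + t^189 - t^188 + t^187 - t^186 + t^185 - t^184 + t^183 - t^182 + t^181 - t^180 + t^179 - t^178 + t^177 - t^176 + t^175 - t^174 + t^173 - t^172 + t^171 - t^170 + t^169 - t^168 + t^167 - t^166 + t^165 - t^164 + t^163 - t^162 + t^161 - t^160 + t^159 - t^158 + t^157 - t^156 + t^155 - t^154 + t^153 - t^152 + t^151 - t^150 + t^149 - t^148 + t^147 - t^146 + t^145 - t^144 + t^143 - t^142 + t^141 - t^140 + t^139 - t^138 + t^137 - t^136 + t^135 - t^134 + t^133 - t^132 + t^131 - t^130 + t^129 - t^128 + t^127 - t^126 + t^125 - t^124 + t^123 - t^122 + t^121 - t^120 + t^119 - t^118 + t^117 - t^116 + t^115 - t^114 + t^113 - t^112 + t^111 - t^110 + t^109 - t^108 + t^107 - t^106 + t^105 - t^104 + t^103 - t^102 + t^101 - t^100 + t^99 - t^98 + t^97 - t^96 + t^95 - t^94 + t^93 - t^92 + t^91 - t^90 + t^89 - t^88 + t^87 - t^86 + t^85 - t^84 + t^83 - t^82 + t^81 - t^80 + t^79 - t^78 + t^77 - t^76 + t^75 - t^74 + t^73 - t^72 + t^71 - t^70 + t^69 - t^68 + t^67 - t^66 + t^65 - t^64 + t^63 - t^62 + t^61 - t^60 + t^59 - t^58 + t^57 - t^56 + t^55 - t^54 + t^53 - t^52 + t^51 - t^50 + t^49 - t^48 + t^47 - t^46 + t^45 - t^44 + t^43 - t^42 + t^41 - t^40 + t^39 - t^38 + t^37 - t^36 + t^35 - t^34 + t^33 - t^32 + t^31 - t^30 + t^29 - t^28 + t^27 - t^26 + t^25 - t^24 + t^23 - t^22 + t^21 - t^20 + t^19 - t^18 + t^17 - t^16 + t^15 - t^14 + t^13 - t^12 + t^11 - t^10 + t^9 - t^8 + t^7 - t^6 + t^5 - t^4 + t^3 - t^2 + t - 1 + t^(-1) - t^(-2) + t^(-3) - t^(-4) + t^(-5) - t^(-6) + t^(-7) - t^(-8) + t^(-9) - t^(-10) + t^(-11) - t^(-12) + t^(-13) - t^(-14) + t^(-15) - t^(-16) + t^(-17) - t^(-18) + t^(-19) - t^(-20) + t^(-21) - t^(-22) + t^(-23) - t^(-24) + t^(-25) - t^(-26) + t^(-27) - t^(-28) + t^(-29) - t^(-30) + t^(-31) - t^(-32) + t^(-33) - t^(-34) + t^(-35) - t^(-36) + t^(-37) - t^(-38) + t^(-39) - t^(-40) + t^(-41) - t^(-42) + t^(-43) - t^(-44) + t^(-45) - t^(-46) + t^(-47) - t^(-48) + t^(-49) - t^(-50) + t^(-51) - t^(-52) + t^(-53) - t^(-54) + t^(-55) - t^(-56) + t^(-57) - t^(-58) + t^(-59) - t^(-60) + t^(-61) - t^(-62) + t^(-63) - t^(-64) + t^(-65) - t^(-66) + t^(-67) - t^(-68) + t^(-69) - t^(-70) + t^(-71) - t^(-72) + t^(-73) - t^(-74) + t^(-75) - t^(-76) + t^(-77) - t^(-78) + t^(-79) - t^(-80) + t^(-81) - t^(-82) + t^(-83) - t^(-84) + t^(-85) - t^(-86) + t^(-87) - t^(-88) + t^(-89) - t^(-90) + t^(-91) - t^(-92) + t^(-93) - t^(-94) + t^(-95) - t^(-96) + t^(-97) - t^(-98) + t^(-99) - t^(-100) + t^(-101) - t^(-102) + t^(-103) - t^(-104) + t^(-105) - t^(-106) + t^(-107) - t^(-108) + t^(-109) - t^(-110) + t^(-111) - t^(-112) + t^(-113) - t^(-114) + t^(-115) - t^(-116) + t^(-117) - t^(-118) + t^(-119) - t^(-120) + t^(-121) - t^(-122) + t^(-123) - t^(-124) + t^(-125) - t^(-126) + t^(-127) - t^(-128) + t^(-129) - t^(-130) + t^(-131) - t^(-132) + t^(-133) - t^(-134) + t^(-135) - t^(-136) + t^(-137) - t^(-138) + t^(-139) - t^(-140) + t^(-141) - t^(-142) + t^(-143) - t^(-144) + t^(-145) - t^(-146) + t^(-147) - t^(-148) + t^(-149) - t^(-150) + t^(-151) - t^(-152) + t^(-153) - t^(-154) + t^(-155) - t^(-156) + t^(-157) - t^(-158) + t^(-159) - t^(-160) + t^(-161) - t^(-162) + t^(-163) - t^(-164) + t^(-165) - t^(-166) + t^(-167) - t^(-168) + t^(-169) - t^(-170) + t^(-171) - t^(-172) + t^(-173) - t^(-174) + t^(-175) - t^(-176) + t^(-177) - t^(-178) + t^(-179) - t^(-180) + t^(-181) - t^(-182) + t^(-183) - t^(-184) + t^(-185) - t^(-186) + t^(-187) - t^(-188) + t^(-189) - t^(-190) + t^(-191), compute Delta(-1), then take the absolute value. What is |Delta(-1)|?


Step 1: The polynomial has 383 terms with alternating signs, exponents from 191 down to -191.
Step 2: Substitute t = -1. The i-th term has coefficient (-1)^i and exponent (m-i),
  so its value is (-1)^i * (-1)^(m-i) = (-1)^m = -1 for every i.
Step 3: All 383 terms equal -1, so Delta(-1) = 383 * (-1) = -383
Step 4: |Delta(-1)| = 383

383


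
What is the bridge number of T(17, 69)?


The bridge number of T(p,q) is min(p,q).
min(17, 69) = 17

17


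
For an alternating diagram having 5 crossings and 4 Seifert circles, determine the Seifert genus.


For alternating knots, g = (c - s + 1)/2.
= (5 - 4 + 1)/2
= 2/2 = 1

1


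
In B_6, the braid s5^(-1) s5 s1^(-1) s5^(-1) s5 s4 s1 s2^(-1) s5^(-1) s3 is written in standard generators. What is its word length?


The word length counts the number of generators (including inverses).
Listing each generator: s5^(-1), s5, s1^(-1), s5^(-1), s5, s4, s1, s2^(-1), s5^(-1), s3
There are 10 generators in this braid word.

10


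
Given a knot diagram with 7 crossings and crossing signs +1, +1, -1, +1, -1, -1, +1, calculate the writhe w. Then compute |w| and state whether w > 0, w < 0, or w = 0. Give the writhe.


Step 1: Count positive crossings (+1).
Positive crossings: 4
Step 2: Count negative crossings (-1).
Negative crossings: 3
Step 3: Writhe = (positive) - (negative)
w = 4 - 3 = 1
Step 4: |w| = 1, and w is positive

1


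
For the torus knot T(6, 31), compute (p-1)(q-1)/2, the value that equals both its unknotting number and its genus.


For a torus knot T(p,q), both the unknotting number and genus equal (p-1)(q-1)/2.
= (6-1)(31-1)/2
= 5*30/2
= 150/2 = 75

75


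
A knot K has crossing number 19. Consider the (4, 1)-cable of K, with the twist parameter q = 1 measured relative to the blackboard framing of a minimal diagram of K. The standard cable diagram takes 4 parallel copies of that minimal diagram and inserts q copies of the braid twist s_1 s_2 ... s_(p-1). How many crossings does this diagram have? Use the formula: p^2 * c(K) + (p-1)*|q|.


Step 1: Each of the c(K) crossings of the companion diagram becomes p*p = p^2 crossings among the p parallel strands, and each of the |q| twists s_1 s_2 ... s_(p-1) adds (p-1) crossings.
  Crossings = p^2 * c(K) + (p-1)*|q|
Step 2: = 4^2 * 19 + (4-1)*1
Step 3: = 16*19 + 3*1
Step 4: = 304 + 3 = 307

307


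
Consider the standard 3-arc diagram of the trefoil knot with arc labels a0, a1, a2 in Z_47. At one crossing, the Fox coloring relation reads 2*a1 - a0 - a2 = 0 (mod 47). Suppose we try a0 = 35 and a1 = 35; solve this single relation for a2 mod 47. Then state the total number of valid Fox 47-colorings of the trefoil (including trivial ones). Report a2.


Step 1: Apply the given crossing relation 2*a1 - a0 - a2 = 0 (mod 47).
  a2 = 2*a1 - a0 mod 47
  a2 = 2*35 - 35 mod 47
  a2 = 70 - 35 mod 47
  a2 = 35 mod 47 = 35
Step 2: The trefoil has determinant 3.
  Number of Fox p-colorings (p prime) is p^2 if p = 3, else p.
  Since 47 does not divide 3, only trivial (constant) colorings exist.
  (Here a0 = a1 = a2 = 35, the constant coloring, which is valid.)
  Total colorings = 47
Step 3: a2 = 35, total Fox 47-colorings = 47

35


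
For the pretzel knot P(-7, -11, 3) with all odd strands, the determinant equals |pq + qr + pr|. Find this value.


Step 1: Compute pq + qr + pr.
pq = (-7)*(-11) = 77
qr = (-11)*3 = -33
pr = (-7)*3 = -21
pq + qr + pr = 77 + (-33) + (-21) = 23
Step 2: Take absolute value.
det(P(-7,-11,3)) = |23| = 23

23


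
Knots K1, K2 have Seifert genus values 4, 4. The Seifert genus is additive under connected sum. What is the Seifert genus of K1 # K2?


The Seifert genus is additive under connected sum.
Seifert genus(K1 # K2) = (4) + (4)
= 8

8


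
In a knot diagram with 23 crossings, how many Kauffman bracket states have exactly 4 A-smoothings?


We choose which 4 of 23 crossings get A-smoothings.
C(23, 4) = 23! / (4! * 19!)
= 8855

8855


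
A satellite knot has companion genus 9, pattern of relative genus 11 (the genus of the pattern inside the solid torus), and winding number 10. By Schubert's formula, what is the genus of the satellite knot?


Schubert: g(satellite) = g_rel(pattern) + |winding| * g(companion),
where g_rel(pattern) is the genus of the pattern relative to the solid torus.
= 11 + 10 * 9
= 11 + 90 = 101

101


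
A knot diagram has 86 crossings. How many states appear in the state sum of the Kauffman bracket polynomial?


Each crossing contributes 2 choices (A-smoothing or B-smoothing).
Total states = 2^86 = 77371252455336267181195264

77371252455336267181195264


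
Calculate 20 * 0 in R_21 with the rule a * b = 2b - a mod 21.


20 * 0 = 2*0 - 20 mod 21
= 0 - 20 mod 21
= -20 mod 21 = 1

1


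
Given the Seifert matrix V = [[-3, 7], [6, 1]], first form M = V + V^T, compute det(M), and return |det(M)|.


Step 1: Form V + V^T where V = [[-3, 7], [6, 1]]
  V^T = [[-3, 6], [7, 1]]
  V + V^T = [[-6, 13], [13, 2]]
Step 2: det(V + V^T) = (-6)*2 - 13*13
  = -12 - 169 = -181
Step 3: Knot determinant = |det(V + V^T)| = |-181| = 181

181


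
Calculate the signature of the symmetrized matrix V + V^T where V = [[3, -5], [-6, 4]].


Step 1: V + V^T = [[6, -11], [-11, 8]]
Step 2: trace = 14, det = -73
Step 3: Discriminant = 14^2 - 4*(-73) = 488
Step 4: Eigenvalues: 18.0454, -4.04536
Step 5: Signature = (# positive eigenvalues) - (# negative eigenvalues) = 0

0


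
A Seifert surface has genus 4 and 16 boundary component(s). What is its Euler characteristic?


chi = 2 - 2g - b
= 2 - 2*4 - 16
= 2 - 8 - 16 = -22

-22


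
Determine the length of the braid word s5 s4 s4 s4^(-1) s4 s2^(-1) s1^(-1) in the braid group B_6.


The word length counts the number of generators (including inverses).
Listing each generator: s5, s4, s4, s4^(-1), s4, s2^(-1), s1^(-1)
There are 7 generators in this braid word.

7


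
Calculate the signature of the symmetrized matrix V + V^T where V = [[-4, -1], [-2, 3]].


Step 1: V + V^T = [[-8, -3], [-3, 6]]
Step 2: trace = -2, det = -57
Step 3: Discriminant = (-2)^2 - 4*(-57) = 232
Step 4: Eigenvalues: 6.61577, -8.61577
Step 5: Signature = (# positive eigenvalues) - (# negative eigenvalues) = 0

0


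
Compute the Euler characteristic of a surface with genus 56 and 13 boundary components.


chi = 2 - 2g - b
= 2 - 2*56 - 13
= 2 - 112 - 13 = -123

-123
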